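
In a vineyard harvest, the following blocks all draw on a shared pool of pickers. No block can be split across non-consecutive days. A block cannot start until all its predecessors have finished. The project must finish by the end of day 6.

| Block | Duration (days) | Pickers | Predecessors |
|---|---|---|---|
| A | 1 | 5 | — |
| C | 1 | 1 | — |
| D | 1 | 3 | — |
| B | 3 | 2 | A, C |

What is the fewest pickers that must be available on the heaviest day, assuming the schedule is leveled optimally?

Early-start (A@1, C@1, D@1, B@2) gives peak 9: d1:9  d2:2  d3:2  d4:2  d5:0  d6:0.
Shift C→2, D→2, B→3.
Schedule A@1, C@2, D@2, B@3: d1:5  d2:4  d3:2  d4:2  d5:2  d6:0 — peak 5.

5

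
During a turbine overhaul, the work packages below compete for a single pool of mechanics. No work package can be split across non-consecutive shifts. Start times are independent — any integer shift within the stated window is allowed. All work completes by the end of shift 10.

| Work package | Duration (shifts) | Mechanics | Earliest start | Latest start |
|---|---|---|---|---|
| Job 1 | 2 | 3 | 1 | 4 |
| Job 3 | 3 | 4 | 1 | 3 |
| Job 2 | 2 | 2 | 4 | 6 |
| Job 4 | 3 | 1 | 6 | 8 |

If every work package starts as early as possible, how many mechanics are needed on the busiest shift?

Early-start schedule: Job 1@1, Job 3@1, Job 2@4, Job 4@6.
Load per shift: shift 1: 7, shift 2: 7, shift 3: 4, shift 4: 2, shift 5: 2, shift 6: 1, shift 7: 1, shift 8: 1, shift 9: 0, shift 10: 0.
Peak is 7.

7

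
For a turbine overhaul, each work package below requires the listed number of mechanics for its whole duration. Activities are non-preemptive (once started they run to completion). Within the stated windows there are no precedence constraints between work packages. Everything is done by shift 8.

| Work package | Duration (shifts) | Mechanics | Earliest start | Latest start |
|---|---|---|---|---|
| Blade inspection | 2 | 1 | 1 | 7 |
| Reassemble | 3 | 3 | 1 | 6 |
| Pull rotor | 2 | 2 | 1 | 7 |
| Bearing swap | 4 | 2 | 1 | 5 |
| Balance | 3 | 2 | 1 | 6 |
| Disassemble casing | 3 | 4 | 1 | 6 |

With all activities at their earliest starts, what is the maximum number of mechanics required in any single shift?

14

Early-start schedule: Blade inspection@1, Reassemble@1, Pull rotor@1, Bearing swap@1, Balance@1, Disassemble casing@1.
Load per shift: shift 1: 14, shift 2: 14, shift 3: 11, shift 4: 2, shift 5: 0, shift 6: 0, shift 7: 0, shift 8: 0.
Peak is 14.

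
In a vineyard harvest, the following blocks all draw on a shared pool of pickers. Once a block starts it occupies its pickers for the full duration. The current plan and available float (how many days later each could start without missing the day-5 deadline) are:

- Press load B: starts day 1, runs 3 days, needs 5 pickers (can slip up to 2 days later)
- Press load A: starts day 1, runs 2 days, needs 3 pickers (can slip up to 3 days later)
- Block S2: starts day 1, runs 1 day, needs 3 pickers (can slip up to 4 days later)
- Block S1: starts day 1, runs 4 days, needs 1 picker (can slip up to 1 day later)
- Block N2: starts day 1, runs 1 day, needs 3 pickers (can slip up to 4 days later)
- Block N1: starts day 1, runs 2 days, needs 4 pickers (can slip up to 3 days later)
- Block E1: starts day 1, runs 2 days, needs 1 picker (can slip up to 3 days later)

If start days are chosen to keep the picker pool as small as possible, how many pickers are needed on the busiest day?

Early-start (Press load B@1, Press load A@1, Block S2@1, Block S1@1, Block N2@1, Block N1@1, Block E1@1) gives peak 20: d1:20  d2:14  d3:6  d4:1  d5:0.
Shift Block S2→3, Block N2→4, Block N1→4, Block E1→4.
Schedule Press load B@1, Press load A@1, Block S2@3, Block S1@1, Block N2@4, Block N1@4, Block E1@4: d1:9  d2:9  d3:9  d4:9  d5:5 — peak 9.
Total picker-days = 41 over 5 days ⇒ peak ≥ ⌈41/5⌉ = 9, so 9 is optimal.

9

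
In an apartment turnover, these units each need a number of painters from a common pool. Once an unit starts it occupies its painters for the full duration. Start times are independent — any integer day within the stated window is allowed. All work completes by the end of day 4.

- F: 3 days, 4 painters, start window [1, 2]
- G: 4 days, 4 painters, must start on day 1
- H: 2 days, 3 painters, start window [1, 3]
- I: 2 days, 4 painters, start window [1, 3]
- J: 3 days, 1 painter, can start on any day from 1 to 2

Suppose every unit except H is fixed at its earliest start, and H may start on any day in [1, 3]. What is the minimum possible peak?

13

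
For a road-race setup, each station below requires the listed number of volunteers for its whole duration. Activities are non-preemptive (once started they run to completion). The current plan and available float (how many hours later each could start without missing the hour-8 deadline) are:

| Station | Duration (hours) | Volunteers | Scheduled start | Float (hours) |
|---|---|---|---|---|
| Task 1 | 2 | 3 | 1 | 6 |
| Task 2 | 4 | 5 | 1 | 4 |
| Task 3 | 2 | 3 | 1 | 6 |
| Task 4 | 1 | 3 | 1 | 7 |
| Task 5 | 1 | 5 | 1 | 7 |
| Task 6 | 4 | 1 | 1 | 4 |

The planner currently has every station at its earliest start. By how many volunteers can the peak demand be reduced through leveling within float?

14

Early-start peak: h1:20  h2:12  h3:6  h4:6  h5:0  h6:0  h7:0  h8:0 ⇒ 20.
Leveled (Task 1@1, Task 2@3, Task 3@1, Task 4@7, Task 5@8, Task 6@3): h1:6  h2:6  h3:6  h4:6  h5:6  h6:6  h7:3  h8:5 ⇒ 6.
Reduction 20 − 6 = 14.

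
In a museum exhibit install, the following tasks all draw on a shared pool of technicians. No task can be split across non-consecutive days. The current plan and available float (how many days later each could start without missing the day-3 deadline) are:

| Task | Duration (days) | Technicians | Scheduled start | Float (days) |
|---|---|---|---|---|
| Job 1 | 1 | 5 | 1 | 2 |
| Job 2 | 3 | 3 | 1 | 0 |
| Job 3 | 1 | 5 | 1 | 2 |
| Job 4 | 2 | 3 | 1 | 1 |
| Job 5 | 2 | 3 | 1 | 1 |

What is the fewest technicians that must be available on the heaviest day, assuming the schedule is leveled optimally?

11

Early-start (Job 1@1, Job 2@1, Job 3@1, Job 4@1, Job 5@1) gives peak 19: d1:19  d2:9  d3:3.
Shift Job 3→3, Job 5→2.
Schedule Job 1@1, Job 2@1, Job 3@3, Job 4@1, Job 5@2: d1:11  d2:9  d3:11 — peak 11.
Total technician-days = 31 over 3 days ⇒ peak ≥ ⌈31/3⌉ = 11, so 11 is optimal.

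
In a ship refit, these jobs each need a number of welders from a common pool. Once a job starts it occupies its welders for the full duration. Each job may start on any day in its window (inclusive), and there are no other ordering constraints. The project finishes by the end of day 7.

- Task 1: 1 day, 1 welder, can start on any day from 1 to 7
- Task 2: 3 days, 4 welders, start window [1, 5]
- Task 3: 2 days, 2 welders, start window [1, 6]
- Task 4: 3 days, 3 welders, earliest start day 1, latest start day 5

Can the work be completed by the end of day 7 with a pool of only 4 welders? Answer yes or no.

no

The minimum achievable peak is 5; 4 < 5, so no feasible schedule stays within the cap.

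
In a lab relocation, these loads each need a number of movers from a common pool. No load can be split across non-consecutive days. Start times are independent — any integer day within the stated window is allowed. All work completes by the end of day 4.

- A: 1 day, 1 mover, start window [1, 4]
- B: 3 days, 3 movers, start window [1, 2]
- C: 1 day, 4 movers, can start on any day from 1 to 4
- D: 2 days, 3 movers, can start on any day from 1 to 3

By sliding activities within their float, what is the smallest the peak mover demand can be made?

Early-start (A@1, B@1, C@1, D@1) gives peak 11: d1:11  d2:6  d3:3  d4:0.
Shift C→4, D→2.
Schedule A@1, B@1, C@4, D@2: d1:4  d2:6  d3:6  d4:4 — peak 6.

6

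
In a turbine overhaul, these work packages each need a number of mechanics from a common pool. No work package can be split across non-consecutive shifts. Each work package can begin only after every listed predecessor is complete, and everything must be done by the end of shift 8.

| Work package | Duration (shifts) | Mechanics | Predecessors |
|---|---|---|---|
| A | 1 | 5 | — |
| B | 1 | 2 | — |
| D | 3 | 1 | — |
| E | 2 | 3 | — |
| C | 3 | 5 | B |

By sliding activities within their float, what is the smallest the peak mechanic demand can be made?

Early-start (A@1, B@1, D@1, E@1, C@2) gives peak 11: s1:11  s2:9  s3:6  s4:5  s5:0  s6:0  s7:0  s8:0.
Shift B→2, D→2, E→3, C→5.
Schedule A@1, B@2, D@2, E@3, C@5: s1:5  s2:3  s3:4  s4:4  s5:5  s6:5  s7:5  s8:0 — peak 5.

5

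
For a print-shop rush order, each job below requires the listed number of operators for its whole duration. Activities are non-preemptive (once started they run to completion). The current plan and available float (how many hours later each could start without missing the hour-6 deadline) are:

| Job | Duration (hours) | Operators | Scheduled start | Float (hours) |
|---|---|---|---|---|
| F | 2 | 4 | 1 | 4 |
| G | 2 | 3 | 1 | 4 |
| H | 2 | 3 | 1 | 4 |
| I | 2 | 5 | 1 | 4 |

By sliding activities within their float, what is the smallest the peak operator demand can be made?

6

Early-start (F@1, G@1, H@1, I@1) gives peak 15: h1:15  h2:15  h3:0  h4:0  h5:0  h6:0.
Shift G→3, H→3, I→5.
Schedule F@1, G@3, H@3, I@5: h1:4  h2:4  h3:6  h4:6  h5:5  h6:5 — peak 6.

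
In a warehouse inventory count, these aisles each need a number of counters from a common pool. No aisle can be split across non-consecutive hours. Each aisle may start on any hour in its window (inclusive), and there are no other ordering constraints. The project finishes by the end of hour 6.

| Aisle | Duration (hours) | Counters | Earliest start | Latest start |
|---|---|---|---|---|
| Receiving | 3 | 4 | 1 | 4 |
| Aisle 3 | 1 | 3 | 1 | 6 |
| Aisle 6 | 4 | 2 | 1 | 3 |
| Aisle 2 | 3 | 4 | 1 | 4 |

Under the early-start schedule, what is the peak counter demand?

Early-start schedule: Receiving@1, Aisle 3@1, Aisle 6@1, Aisle 2@1.
Load per hour: hour 1: 13, hour 2: 10, hour 3: 10, hour 4: 2, hour 5: 0, hour 6: 0.
Peak is 13.

13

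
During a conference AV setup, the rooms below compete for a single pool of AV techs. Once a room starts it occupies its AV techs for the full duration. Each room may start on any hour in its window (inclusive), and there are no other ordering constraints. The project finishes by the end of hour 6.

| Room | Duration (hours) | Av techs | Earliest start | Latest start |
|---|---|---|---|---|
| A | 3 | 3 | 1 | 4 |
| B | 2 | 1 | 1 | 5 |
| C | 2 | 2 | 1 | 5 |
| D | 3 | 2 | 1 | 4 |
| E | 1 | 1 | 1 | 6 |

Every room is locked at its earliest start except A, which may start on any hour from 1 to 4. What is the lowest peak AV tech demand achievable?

A@1: h1:9  h2:8  h3:5  h4:0  h5:0  h6:0 → peak 9
A@2: h1:6  h2:8  h3:5  h4:3  h5:0  h6:0 → peak 8
A@3: h1:6  h2:5  h3:5  h4:3  h5:3  h6:0 → peak 6
A@4: h1:6  h2:5  h3:2  h4:3  h5:3  h6:3 → peak 6
Best is A@3, peak 6.

6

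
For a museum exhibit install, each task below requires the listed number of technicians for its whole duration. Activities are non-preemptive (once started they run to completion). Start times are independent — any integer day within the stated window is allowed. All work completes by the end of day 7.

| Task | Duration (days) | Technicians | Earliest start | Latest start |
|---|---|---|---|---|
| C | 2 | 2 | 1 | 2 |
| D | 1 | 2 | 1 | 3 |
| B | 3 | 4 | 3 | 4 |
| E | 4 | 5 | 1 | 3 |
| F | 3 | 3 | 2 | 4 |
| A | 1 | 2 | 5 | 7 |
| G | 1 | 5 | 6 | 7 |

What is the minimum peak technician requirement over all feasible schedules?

12

Schedule C@1, D@1, B@3, E@1, F@2, A@5, G@6: d1:9  d2:10  d3:12  d4:12  d5:6  d6:5  d7:0 — peak 12.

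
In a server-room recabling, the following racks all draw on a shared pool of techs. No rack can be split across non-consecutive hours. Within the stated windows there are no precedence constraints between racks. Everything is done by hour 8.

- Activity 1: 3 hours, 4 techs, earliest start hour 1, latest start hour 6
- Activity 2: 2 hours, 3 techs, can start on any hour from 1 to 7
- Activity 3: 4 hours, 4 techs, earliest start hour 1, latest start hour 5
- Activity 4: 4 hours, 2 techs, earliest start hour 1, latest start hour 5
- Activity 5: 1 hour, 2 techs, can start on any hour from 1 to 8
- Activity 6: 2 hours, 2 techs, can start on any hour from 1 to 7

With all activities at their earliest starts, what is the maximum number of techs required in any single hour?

17

Early-start schedule: Activity 1@1, Activity 2@1, Activity 3@1, Activity 4@1, Activity 5@1, Activity 6@1.
Load per hour: hour 1: 17, hour 2: 15, hour 3: 10, hour 4: 6, hour 5: 0, hour 6: 0, hour 7: 0, hour 8: 0.
Peak is 17.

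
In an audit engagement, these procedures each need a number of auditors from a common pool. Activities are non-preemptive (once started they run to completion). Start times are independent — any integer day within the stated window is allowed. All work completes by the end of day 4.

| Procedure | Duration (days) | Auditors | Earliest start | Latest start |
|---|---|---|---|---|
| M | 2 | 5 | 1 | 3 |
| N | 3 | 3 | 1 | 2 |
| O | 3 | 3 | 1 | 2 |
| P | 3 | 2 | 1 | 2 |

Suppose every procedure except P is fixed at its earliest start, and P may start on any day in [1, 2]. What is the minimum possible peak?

P@1: d1:13  d2:13  d3:8  d4:0 → peak 13
P@2: d1:11  d2:13  d3:8  d4:2 → peak 13
Best is P@1, peak 13.

13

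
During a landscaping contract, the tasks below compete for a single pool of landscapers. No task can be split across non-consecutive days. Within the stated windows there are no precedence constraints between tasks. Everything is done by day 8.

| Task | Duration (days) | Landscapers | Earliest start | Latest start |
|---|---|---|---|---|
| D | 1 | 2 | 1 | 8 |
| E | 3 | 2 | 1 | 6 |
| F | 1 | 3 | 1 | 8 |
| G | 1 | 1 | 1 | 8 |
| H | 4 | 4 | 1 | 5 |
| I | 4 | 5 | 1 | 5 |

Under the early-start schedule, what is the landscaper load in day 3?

At early start, day 3 has: E, H, I.
Demand: 2 + 4 + 5 = 11.

11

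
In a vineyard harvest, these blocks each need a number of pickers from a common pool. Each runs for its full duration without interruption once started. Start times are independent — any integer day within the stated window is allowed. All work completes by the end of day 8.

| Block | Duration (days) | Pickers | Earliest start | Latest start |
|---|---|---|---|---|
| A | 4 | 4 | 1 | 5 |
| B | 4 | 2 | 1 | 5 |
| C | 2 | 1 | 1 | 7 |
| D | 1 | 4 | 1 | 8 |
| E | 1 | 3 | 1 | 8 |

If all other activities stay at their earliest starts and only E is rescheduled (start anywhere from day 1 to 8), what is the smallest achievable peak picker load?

11

E@1: d1:14  d2:7  d3:6  d4:6  d5:0  d6:0  d7:0  d8:0 → peak 14
E@2: d1:11  d2:10  d3:6  d4:6  d5:0  d6:0  d7:0  d8:0 → peak 11
E@3: d1:11  d2:7  d3:9  d4:6  d5:0  d6:0  d7:0  d8:0 → peak 11
E@4: d1:11  d2:7  d3:6  d4:9  d5:0  d6:0  d7:0  d8:0 → peak 11
E@5: d1:11  d2:7  d3:6  d4:6  d5:3  d6:0  d7:0  d8:0 → peak 11
E@6: d1:11  d2:7  d3:6  d4:6  d5:0  d6:3  d7:0  d8:0 → peak 11
E@7: d1:11  d2:7  d3:6  d4:6  d5:0  d6:0  d7:3  d8:0 → peak 11
E@8: d1:11  d2:7  d3:6  d4:6  d5:0  d6:0  d7:0  d8:3 → peak 11
Best is E@2, peak 11.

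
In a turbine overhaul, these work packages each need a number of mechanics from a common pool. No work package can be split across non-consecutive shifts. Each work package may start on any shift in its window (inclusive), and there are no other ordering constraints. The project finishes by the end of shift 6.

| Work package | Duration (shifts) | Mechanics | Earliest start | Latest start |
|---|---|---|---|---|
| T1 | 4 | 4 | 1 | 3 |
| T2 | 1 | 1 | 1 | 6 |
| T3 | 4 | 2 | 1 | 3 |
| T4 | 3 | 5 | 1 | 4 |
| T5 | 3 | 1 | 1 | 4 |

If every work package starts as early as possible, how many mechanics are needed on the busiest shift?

Early-start schedule: T1@1, T2@1, T3@1, T4@1, T5@1.
Load per shift: shift 1: 13, shift 2: 12, shift 3: 12, shift 4: 6, shift 5: 0, shift 6: 0.
Peak is 13.

13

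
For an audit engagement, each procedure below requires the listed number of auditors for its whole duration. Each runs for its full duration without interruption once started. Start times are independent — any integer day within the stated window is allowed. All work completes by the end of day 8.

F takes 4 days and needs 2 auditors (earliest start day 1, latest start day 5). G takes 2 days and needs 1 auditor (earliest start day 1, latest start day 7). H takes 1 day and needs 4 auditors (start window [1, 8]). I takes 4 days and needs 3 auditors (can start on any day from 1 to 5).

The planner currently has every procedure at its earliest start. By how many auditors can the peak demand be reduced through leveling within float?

Early-start peak: d1:10  d2:6  d3:5  d4:5  d5:0  d6:0  d7:0  d8:0 ⇒ 10.
Leveled (F@1, G@1, H@7, I@3): d1:3  d2:3  d3:5  d4:5  d5:3  d6:3  d7:4  d8:0 ⇒ 5.
Reduction 10 − 5 = 5.

5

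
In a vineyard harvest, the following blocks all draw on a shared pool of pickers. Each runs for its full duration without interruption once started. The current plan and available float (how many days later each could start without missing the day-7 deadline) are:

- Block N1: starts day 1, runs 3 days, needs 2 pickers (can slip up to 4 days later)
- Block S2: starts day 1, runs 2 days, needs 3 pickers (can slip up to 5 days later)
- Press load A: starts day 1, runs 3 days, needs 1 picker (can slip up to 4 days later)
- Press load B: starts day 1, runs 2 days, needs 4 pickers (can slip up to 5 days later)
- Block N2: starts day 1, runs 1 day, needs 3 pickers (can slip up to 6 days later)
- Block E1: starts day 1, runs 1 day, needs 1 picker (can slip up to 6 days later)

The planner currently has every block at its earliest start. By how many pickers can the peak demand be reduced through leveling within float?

9

Early-start peak: d1:14  d2:10  d3:3  d4:0  d5:0  d6:0  d7:0 ⇒ 14.
Leveled (Block N1@1, Block S2@1, Press load A@3, Press load B@4, Block N2@6, Block E1@3): d1:5  d2:5  d3:4  d4:5  d5:5  d6:3  d7:0 ⇒ 5.
Reduction 14 − 5 = 9.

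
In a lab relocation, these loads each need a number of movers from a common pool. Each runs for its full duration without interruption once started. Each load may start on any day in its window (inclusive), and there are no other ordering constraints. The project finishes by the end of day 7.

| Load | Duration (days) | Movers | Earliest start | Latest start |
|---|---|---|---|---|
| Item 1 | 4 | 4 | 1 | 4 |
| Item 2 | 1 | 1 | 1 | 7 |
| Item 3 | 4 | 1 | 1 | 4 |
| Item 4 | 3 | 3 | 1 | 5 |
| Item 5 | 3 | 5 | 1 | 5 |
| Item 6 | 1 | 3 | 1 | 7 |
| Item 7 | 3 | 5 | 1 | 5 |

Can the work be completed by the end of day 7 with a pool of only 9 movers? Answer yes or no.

yes

Schedule Item 1@1, Item 2@4, Item 3@4, Item 4@4, Item 5@1, Item 6@7, Item 7@5: d1:9  d2:9  d3:9  d4:9  d5:9  d6:9  d7:9 — peak 9 ≤ 9.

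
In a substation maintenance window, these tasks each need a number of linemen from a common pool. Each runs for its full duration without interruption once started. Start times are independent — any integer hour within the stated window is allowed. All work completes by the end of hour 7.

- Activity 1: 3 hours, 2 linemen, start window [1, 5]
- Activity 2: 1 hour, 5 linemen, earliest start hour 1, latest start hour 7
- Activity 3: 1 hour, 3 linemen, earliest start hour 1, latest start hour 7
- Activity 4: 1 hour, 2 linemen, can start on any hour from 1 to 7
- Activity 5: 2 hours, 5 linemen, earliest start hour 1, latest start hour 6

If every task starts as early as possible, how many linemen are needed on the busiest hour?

Early-start schedule: Activity 1@1, Activity 2@1, Activity 3@1, Activity 4@1, Activity 5@1.
Load per hour: hour 1: 17, hour 2: 7, hour 3: 2, hour 4: 0, hour 5: 0, hour 6: 0, hour 7: 0.
Peak is 17.

17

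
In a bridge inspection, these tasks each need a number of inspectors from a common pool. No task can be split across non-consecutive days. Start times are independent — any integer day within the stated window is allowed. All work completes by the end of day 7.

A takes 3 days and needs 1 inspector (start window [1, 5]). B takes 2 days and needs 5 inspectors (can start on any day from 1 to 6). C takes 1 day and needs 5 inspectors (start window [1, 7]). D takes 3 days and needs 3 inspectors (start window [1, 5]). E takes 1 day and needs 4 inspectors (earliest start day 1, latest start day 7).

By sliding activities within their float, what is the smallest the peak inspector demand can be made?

5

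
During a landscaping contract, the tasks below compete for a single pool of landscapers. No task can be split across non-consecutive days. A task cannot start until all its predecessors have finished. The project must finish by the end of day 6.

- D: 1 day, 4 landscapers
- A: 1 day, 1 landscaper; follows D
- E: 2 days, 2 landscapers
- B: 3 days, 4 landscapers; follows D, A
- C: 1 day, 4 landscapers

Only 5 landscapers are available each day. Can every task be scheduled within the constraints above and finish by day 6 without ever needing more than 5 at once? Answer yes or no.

no

The minimum achievable peak is 6; 5 < 6, so no feasible schedule stays within the cap.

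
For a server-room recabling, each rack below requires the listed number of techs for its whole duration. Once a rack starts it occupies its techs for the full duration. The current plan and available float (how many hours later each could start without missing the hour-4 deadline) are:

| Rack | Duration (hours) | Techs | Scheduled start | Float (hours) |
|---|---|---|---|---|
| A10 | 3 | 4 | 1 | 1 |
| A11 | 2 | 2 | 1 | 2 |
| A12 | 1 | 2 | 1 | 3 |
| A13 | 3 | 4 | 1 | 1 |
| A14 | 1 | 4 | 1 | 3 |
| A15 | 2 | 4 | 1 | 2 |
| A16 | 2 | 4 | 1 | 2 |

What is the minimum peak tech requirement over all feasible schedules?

Early-start (A10@1, A11@1, A12@1, A13@1, A14@1, A15@1, A16@1) gives peak 24: h1:24  h2:18  h3:8  h4:0.
Shift A13→2, A14→4, A16→3.
Schedule A10@1, A11@1, A12@1, A13@2, A14@4, A15@1, A16@3: h1:12  h2:14  h3:12  h4:12 — peak 14.

14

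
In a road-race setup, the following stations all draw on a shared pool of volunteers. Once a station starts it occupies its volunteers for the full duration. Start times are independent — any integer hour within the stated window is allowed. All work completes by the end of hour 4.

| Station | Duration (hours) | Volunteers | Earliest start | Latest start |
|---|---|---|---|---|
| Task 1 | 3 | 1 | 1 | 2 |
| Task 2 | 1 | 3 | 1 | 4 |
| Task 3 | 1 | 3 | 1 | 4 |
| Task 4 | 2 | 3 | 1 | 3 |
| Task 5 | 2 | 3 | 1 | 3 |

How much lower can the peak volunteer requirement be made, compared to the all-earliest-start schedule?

6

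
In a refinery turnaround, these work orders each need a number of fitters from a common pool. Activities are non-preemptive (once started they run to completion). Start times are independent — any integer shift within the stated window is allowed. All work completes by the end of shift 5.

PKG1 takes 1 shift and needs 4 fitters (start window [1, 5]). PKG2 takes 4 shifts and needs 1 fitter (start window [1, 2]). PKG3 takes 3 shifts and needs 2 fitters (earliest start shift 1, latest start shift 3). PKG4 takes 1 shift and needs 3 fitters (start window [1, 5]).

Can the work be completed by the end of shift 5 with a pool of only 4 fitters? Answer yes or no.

yes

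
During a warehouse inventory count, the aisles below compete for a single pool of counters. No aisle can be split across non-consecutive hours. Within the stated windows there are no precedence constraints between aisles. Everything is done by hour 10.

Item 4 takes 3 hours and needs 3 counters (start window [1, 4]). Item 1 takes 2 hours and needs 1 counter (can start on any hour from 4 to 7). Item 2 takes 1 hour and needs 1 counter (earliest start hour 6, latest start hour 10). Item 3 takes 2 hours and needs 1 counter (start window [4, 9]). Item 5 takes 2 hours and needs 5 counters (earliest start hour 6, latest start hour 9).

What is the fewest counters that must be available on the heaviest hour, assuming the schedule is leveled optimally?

Early-start (Item 4@1, Item 1@4, Item 2@6, Item 3@4, Item 5@6) gives peak 6: h1:3  h2:3  h3:3  h4:2  h5:2  h6:6  h7:5  h8:0  h9:0  h10:0.
Shift Item 5→7.
Schedule Item 4@1, Item 1@4, Item 2@6, Item 3@4, Item 5@7: h1:3  h2:3  h3:3  h4:2  h5:2  h6:1  h7:5  h8:5  h9:0  h10:0 — peak 5.

5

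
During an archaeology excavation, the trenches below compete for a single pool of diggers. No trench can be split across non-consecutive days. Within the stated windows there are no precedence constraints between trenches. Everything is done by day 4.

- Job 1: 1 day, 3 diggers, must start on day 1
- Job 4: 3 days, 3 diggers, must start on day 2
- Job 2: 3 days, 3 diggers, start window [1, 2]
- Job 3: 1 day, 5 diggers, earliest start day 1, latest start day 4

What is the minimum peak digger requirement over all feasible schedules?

8

Early-start (Job 1@1, Job 4@2, Job 2@1, Job 3@1) gives peak 11: d1:11  d2:6  d3:6  d4:3.
Shift Job 3→4.
Schedule Job 1@1, Job 4@2, Job 2@1, Job 3@4: d1:6  d2:6  d3:6  d4:8 — peak 8.
No arrangement of the 8 feasible schedules does better.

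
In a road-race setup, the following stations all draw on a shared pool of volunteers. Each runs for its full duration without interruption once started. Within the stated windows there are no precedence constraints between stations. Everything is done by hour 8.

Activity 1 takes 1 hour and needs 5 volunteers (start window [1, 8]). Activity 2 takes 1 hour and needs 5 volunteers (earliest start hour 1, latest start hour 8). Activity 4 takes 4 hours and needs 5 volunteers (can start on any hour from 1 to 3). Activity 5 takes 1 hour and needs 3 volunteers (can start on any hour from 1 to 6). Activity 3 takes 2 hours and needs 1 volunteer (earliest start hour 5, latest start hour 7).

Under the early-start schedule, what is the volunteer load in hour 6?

1

At early start, hour 6 has: Activity 3.
Demand: 1 = 1.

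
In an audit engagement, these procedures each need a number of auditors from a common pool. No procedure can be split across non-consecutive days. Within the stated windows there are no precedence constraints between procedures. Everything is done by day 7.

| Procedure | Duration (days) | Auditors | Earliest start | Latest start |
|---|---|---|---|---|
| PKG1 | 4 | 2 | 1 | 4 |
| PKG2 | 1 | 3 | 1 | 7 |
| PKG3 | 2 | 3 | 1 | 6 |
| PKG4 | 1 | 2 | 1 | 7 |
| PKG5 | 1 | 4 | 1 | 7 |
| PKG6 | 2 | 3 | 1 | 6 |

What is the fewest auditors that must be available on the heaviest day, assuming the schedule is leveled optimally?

Early-start (PKG1@1, PKG2@1, PKG3@1, PKG4@1, PKG5@1, PKG6@1) gives peak 17: d1:17  d2:8  d3:2  d4:2  d5:0  d6:0  d7:0.
Shift PKG3→2, PKG4→4, PKG5→5, PKG6→6.
Schedule PKG1@1, PKG2@1, PKG3@2, PKG4@4, PKG5@5, PKG6@6: d1:5  d2:5  d3:5  d4:4  d5:4  d6:3  d7:3 — peak 5.
Total auditor-days = 29 over 7 days ⇒ peak ≥ ⌈29/7⌉ = 5, so 5 is optimal.

5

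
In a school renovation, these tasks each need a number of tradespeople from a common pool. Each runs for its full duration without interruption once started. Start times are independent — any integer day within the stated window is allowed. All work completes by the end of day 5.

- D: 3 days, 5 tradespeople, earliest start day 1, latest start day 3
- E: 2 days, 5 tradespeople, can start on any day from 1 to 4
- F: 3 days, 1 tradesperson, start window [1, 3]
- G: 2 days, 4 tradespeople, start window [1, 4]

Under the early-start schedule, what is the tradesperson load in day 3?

6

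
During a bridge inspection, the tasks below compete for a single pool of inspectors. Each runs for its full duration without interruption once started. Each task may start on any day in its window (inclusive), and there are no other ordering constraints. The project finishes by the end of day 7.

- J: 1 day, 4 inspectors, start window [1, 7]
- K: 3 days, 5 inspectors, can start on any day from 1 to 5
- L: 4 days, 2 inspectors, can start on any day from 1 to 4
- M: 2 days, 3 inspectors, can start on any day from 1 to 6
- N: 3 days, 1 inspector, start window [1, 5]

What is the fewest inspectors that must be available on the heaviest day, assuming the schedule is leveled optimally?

6

Early-start (J@1, K@1, L@1, M@1, N@1) gives peak 15: d1:15  d2:11  d3:8  d4:2  d5:0  d6:0  d7:0.
Shift K→5, M→2, N→2.
Schedule J@1, K@5, L@1, M@2, N@2: d1:6  d2:6  d3:6  d4:3  d5:5  d6:5  d7:5 — peak 6.
Total inspector-days = 36 over 7 days ⇒ peak ≥ ⌈36/7⌉ = 6, so 6 is optimal.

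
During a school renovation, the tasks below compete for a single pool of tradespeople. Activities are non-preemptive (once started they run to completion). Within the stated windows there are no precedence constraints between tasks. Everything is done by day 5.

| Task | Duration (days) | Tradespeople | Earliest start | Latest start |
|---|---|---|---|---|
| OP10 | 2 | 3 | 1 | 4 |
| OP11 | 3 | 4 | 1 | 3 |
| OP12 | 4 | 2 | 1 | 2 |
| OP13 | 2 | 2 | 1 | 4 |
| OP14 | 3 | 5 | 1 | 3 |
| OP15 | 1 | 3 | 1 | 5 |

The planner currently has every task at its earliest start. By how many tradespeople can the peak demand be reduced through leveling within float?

Early-start peak: d1:19  d2:16  d3:11  d4:2  d5:0 ⇒ 19.
Leveled (OP10@1, OP11@1, OP12@1, OP13@1, OP14@3, OP15@4): d1:11  d2:11  d3:11  d4:10  d5:5 ⇒ 11.
Reduction 19 − 11 = 8.

8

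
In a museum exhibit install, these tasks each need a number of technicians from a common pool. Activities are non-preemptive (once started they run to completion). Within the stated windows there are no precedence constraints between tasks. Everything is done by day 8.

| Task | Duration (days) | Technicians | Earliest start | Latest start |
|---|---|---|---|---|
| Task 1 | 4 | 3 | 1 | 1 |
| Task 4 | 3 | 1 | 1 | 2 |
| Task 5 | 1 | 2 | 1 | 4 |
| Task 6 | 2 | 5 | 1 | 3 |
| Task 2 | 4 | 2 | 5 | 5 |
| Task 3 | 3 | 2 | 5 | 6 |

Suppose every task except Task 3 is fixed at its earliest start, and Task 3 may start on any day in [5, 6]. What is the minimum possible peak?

11

Task 3@5: d1:11  d2:9  d3:4  d4:3  d5:4  d6:4  d7:4  d8:2 → peak 11
Task 3@6: d1:11  d2:9  d3:4  d4:3  d5:2  d6:4  d7:4  d8:4 → peak 11
Best is Task 3@5, peak 11.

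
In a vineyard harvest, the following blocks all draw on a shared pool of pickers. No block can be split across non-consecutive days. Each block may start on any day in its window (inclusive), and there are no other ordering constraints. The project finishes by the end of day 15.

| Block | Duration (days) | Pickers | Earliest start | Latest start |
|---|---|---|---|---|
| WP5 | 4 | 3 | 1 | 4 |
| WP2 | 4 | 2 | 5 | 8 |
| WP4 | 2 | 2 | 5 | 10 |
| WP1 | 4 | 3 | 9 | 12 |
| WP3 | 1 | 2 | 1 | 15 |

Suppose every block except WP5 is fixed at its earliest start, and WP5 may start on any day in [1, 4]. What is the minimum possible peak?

5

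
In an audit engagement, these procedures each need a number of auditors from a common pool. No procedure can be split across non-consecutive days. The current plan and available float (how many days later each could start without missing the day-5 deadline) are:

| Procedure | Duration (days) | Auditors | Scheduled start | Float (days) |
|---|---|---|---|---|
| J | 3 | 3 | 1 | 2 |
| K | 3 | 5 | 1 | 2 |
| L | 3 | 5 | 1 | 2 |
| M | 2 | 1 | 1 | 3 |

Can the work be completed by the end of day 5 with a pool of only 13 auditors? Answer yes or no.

Schedule J@1, K@1, L@1, M@4: d1:13  d2:13  d3:13  d4:1  d5:1 — peak 13 ≤ 13.

yes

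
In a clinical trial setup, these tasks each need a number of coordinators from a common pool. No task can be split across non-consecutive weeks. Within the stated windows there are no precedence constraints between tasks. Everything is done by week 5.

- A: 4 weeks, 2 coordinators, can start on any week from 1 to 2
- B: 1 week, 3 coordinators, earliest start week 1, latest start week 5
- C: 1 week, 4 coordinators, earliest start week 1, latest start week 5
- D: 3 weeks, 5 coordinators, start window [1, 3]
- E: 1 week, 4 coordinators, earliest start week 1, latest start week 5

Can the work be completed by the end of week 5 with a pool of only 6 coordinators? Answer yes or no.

no

Total coordinator-weeks = 34; over 5 weeks the average is 34/5 > 6, so some week must exceed 6.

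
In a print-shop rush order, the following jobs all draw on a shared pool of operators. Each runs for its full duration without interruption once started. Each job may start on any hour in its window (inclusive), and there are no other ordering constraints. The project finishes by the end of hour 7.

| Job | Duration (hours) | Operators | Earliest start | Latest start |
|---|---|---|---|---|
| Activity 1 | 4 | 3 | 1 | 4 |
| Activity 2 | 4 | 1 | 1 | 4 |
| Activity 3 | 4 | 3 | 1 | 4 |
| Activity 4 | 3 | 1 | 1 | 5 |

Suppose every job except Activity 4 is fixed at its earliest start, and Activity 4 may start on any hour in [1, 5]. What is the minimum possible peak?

7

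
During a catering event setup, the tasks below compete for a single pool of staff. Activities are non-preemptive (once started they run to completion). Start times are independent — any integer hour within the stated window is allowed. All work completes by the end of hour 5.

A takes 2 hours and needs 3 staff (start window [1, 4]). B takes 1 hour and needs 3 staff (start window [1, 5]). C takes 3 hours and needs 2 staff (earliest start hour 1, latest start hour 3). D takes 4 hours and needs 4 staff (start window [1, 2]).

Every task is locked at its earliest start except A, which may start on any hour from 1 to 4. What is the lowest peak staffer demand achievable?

9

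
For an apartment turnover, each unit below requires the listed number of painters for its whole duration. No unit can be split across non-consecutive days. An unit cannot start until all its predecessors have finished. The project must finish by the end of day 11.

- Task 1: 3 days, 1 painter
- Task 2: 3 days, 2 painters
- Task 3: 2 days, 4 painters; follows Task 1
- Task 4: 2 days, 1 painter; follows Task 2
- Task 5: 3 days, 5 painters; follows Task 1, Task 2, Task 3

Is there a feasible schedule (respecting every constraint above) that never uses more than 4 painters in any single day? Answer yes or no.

no

The minimum achievable peak is 5; 4 < 5, so no feasible schedule stays within the cap.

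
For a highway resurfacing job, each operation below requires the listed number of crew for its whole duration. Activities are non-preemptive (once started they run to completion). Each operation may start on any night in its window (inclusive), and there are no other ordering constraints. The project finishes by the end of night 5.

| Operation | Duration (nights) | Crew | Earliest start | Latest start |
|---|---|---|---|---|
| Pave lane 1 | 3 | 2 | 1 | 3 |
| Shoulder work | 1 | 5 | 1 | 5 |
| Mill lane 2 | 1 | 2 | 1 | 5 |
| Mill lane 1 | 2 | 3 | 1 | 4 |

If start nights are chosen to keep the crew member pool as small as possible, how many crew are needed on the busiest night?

Early-start (Pave lane 1@1, Shoulder work@1, Mill lane 2@1, Mill lane 1@1) gives peak 12: n1:12  n2:5  n3:2  n4:0  n5:0.
Shift Shoulder work→4, Mill lane 1→2.
Schedule Pave lane 1@1, Shoulder work@4, Mill lane 2@1, Mill lane 1@2: n1:4  n2:5  n3:5  n4:5  n5:0 — peak 5.

5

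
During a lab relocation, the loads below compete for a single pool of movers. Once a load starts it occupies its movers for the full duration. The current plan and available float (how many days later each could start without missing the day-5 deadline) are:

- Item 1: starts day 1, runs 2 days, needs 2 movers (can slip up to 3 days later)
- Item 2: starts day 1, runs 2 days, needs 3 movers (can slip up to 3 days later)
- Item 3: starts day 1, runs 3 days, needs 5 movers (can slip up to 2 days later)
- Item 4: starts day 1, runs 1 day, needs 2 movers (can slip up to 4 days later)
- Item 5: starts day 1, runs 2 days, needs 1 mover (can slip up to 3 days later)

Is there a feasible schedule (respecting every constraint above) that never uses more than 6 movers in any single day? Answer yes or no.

The minimum achievable peak is 7; 6 < 7, so no feasible schedule stays within the cap.

no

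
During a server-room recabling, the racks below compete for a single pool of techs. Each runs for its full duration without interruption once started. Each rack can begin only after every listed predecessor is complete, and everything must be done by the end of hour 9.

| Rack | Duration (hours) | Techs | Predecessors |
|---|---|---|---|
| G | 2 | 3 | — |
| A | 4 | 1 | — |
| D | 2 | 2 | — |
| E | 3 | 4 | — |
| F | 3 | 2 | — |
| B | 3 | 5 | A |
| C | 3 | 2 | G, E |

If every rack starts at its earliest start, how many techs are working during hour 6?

At early start, hour 6 has: B, C.
Demand: 5 + 2 = 7.

7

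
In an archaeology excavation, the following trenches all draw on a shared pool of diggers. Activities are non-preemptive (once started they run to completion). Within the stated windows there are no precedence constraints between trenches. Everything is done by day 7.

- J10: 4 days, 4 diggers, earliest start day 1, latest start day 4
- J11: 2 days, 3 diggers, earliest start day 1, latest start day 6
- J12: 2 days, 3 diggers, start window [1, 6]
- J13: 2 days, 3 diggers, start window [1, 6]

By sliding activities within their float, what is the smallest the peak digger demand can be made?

Early-start (J10@1, J11@1, J12@1, J13@1) gives peak 13: d1:13  d2:13  d3:4  d4:4  d5:0  d6:0  d7:0.
Shift J12→3, J13→5.
Schedule J10@1, J11@1, J12@3, J13@5: d1:7  d2:7  d3:7  d4:7  d5:3  d6:3  d7:0 — peak 7.

7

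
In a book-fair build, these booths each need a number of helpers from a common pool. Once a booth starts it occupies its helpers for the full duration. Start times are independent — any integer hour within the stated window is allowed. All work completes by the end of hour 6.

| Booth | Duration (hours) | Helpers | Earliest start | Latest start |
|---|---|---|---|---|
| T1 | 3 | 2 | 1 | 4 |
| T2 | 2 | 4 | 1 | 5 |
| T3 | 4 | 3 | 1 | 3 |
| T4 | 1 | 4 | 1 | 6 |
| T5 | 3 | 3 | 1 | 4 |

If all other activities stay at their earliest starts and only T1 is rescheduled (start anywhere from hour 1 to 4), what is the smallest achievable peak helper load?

14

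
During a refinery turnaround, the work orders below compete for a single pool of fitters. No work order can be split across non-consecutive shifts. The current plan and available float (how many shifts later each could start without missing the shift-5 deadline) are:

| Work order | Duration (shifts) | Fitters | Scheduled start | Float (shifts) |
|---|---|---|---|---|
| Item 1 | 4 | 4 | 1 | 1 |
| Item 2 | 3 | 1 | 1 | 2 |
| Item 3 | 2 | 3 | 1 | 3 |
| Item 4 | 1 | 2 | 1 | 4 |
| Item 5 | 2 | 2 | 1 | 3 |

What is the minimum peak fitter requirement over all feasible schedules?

Early-start (Item 1@1, Item 2@1, Item 3@1, Item 4@1, Item 5@1) gives peak 12: s1:12  s2:10  s3:5  s4:4  s5:0.
Shift Item 3→4, Item 5→2.
Schedule Item 1@1, Item 2@1, Item 3@4, Item 4@1, Item 5@2: s1:7  s2:7  s3:7  s4:7  s5:3 — peak 7.
Total fitter-shifts = 31 over 5 shifts ⇒ peak ≥ ⌈31/5⌉ = 7, so 7 is optimal.

7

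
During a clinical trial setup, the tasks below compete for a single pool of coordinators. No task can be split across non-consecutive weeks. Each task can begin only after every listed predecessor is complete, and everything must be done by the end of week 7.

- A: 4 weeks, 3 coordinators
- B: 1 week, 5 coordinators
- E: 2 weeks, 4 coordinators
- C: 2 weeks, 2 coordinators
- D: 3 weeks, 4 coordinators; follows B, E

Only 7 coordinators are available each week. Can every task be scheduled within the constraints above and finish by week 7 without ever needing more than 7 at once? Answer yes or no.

Schedule A@2, B@1, E@2, C@6, D@4: w1:5  w2:7  w3:7  w4:7  w5:7  w6:6  w7:2 — peak 7 ≤ 7.

yes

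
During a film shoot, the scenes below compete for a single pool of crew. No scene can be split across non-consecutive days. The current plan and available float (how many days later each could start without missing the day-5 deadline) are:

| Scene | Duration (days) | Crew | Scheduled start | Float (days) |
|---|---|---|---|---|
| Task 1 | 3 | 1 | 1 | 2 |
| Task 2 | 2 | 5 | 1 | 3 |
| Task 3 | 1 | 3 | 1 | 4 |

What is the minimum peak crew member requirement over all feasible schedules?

Early-start (Task 1@1, Task 2@1, Task 3@1) gives peak 9: d1:9  d2:6  d3:1  d4:0  d5:0.
Shift Task 2→4.
Schedule Task 1@1, Task 2@4, Task 3@1: d1:4  d2:1  d3:1  d4:5  d5:5 — peak 5.

5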